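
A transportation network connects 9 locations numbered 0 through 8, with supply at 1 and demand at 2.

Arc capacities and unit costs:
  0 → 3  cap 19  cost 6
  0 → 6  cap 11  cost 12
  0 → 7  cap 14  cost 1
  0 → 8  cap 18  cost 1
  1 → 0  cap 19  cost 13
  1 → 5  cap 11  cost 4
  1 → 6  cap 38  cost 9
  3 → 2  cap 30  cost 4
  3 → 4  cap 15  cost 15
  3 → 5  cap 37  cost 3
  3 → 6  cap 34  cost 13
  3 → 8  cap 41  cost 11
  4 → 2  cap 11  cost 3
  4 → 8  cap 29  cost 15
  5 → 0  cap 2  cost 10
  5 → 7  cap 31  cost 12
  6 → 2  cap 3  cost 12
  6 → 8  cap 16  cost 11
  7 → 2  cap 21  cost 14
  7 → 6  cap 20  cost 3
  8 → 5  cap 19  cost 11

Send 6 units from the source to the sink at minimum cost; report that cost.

shortest-cost path #1: 1→6→2 push 3 @ unit cost 21 (adds 63)
shortest-cost path #2: 1→0→3→2 push 3 @ unit cost 23 (adds 69)
total cost = 132

Minimum cost for 6 units: 132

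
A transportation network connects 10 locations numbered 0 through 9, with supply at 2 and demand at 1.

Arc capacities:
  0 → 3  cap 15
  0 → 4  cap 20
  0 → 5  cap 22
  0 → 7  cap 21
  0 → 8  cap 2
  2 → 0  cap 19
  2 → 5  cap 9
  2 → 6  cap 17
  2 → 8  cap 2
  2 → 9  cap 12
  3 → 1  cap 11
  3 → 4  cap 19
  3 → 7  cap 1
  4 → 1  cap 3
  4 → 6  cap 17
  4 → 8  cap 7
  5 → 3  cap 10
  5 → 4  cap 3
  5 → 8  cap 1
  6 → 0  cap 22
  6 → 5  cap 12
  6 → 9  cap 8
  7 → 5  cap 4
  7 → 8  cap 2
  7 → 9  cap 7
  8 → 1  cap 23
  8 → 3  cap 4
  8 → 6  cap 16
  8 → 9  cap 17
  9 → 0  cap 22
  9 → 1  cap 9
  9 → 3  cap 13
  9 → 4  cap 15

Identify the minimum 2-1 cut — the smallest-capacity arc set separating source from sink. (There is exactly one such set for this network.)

Min-cut arcs: {(0,8), (2,8), (3,1), (4,1), (4,8), (5,8), (7,8), (9,1)} (total capacity 37)

augment #1: 2→8→1 push 2
augment #2: 2→9→1 push 9
augment #3: 2→0→3→1 push 11
augment #4: 2→0→4→1 push 3
augment #5: 2→0→8→1 push 2
augment #6: 2→5→8→1 push 1
augment #7: 2→0→4→8→1 push 3
augment #8: 2→5→4→8→1 push 3
augment #9: 2→9→4→8→1 push 1
augment #10: 2→5→3→7→8→1 push 1
augment #11: 2→6→0→7→8→1 push 1
max flow = 37; residual-reachable set from 2 gives S-side
cut edges (S→T): {(0,8), (2,8), (3,1), (4,1), (4,8), (5,8), (7,8), (9,1)} total cap 37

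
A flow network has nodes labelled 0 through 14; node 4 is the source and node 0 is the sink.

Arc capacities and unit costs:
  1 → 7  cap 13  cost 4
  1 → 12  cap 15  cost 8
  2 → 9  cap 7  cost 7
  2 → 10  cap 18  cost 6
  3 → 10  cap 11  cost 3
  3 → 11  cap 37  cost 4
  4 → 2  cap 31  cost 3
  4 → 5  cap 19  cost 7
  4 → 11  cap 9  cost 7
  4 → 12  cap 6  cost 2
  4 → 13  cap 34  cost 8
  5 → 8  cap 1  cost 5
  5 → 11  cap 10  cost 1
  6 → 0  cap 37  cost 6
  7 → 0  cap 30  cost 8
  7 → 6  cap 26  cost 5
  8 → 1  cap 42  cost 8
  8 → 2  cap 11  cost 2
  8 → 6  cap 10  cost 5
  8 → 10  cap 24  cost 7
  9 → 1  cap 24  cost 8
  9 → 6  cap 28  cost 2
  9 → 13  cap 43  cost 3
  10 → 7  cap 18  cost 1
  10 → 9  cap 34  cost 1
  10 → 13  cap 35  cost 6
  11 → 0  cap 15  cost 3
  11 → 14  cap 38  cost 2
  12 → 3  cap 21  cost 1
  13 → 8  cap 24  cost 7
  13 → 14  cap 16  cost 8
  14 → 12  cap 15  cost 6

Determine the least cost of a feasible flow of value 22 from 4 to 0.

shortest-cost path #1: 4→11→0 push 9 @ unit cost 10 (adds 90)
shortest-cost path #2: 4→12→3→11→0 push 6 @ unit cost 10 (adds 60)
shortest-cost path #3: 4→5→11→3→10→7→0 push 6 @ unit cost 16 (adds 96)
shortest-cost path #4: 4→2→9→6→0 push 1 @ unit cost 18 (adds 18)
total cost = 264

Minimum cost for 22 units: 264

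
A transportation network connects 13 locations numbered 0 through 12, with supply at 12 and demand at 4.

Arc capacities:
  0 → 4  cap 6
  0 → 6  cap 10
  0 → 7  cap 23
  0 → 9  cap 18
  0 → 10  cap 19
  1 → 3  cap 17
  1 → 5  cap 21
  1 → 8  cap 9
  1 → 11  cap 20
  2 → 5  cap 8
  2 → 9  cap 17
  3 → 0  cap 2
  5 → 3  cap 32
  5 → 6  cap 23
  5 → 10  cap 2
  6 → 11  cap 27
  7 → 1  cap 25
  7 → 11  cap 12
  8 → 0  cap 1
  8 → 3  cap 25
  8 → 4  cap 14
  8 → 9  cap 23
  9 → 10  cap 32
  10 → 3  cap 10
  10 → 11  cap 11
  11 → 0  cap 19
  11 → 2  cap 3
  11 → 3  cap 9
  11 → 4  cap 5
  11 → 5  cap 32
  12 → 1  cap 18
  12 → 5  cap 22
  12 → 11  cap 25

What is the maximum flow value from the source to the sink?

augment #1: 12→11→4 bottleneck 5, total now 5
augment #2: 12→1→8→4 bottleneck 9, total now 14
augment #3: 12→11→0→4 bottleneck 6, total now 20

Maximum flow value: 20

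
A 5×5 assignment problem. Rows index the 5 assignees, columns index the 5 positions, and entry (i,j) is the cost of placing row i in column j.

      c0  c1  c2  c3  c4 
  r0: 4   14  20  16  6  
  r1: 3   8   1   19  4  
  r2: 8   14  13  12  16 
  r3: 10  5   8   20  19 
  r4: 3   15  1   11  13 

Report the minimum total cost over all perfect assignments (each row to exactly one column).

Minimum assignment cost: 26

optimal assignment: row0→col0 (cost 4), row1→col4 (cost 4), row2→col3 (cost 12), row3→col1 (cost 5), row4→col2 (cost 1)
total = 4 + 4 + 12 + 5 + 1 = 26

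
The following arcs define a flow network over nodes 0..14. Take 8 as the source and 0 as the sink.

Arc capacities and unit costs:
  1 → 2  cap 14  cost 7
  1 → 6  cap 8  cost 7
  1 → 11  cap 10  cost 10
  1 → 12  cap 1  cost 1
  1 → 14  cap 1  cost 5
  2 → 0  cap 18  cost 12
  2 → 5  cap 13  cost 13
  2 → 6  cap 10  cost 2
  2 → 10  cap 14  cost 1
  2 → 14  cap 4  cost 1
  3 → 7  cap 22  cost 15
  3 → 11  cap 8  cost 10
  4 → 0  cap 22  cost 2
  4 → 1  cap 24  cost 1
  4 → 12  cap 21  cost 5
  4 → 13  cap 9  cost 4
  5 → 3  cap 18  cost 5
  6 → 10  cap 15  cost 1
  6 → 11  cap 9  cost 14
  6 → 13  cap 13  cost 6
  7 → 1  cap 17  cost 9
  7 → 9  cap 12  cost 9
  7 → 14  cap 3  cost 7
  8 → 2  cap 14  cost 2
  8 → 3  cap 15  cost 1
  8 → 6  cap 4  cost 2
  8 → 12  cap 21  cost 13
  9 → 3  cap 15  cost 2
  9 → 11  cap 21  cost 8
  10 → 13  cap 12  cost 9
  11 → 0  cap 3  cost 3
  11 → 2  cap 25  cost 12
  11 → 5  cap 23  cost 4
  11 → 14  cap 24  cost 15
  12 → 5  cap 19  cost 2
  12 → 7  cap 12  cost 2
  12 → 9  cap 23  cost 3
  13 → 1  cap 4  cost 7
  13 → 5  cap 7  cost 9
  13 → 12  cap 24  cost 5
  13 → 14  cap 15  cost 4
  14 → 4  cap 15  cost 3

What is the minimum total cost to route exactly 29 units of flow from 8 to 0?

Minimum cost for 29 units: 522

shortest-cost path #1: 8→2→14→4→0 push 4 @ unit cost 8 (adds 32)
shortest-cost path #2: 8→2→0 push 10 @ unit cost 14 (adds 140)
shortest-cost path #3: 8→3→11→0 push 3 @ unit cost 14 (adds 42)
shortest-cost path #4: 8→6→13→14→4→0 push 4 @ unit cost 17 (adds 68)
shortest-cost path #5: 8→12→7→14→4→0 push 3 @ unit cost 27 (adds 81)
shortest-cost path #6: 8→3→11→14→4→0 push 4 @ unit cost 31 (adds 124)
shortest-cost path #7: 8→3→11→2→0 push 1 @ unit cost 35 (adds 35)
total cost = 522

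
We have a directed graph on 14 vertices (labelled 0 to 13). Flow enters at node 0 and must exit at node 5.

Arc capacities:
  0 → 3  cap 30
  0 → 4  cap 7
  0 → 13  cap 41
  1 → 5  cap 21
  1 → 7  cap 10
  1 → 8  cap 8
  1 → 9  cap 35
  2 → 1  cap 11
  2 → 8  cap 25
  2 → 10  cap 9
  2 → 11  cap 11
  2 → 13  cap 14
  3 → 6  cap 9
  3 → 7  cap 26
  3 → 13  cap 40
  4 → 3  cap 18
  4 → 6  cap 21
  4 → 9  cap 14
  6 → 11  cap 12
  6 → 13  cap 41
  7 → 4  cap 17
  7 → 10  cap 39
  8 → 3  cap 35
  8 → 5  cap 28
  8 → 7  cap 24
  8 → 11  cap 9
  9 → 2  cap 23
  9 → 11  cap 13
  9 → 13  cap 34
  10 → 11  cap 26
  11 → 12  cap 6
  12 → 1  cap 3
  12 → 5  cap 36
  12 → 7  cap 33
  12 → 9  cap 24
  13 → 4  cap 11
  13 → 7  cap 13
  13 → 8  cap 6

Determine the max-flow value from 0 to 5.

Maximum flow value: 26

augment #1: 0→13→8→5 bottleneck 6, total now 6
augment #2: 0→3→6→11→12→5 bottleneck 6, total now 12
augment #3: 0→4→9→2→1→5 bottleneck 7, total now 19
augment #4: 0→13→4→9→2→1→5 bottleneck 4, total now 23
augment #5: 0→13→4→9→2→8→5 bottleneck 3, total now 26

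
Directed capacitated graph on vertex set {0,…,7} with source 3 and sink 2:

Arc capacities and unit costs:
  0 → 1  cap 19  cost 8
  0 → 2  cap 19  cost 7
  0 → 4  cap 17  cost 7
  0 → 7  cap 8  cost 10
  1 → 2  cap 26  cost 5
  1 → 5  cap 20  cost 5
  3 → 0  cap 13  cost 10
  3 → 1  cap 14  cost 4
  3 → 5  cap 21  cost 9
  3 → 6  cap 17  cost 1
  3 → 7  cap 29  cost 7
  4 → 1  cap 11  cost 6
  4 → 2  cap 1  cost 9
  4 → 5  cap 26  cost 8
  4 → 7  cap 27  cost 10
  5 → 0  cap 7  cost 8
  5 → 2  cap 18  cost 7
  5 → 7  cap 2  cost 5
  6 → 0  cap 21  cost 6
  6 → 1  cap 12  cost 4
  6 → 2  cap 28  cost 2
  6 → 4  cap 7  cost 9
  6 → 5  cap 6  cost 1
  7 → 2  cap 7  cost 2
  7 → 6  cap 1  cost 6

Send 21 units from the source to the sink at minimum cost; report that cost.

Minimum cost for 21 units: 87

shortest-cost path #1: 3→6→2 push 17 @ unit cost 3 (adds 51)
shortest-cost path #2: 3→7→2 push 4 @ unit cost 9 (adds 36)
total cost = 87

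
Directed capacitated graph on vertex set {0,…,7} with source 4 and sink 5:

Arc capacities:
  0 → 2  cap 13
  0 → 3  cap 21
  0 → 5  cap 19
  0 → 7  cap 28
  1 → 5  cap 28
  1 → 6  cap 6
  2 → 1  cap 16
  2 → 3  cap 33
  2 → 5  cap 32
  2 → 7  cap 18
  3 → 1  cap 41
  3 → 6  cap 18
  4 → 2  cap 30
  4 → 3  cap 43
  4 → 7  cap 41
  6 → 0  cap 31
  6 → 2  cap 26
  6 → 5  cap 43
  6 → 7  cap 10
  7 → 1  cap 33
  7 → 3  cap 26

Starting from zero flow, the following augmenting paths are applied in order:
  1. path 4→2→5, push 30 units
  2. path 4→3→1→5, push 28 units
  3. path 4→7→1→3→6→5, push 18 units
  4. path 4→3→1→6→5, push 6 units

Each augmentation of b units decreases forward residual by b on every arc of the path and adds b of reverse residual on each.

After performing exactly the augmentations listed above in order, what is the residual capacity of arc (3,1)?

Residual capacity of (3,1): 25

after path 1 (4→2→5, push 30): res(3,1)=41
after path 2 (4→3→1→5, push 28): res(3,1)=13
after path 3 (4→7→1→3→6→5, push 18): res(3,1)=31
after path 4 (4→3→1→6→5, push 6): res(3,1)=25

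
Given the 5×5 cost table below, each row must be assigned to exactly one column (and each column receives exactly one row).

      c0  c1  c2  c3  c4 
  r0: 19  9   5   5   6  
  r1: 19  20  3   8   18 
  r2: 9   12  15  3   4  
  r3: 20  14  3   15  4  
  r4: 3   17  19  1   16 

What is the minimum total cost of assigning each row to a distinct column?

Minimum assignment cost: 22

optimal assignment: row0→col1 (cost 9), row1→col2 (cost 3), row2→col3 (cost 3), row3→col4 (cost 4), row4→col0 (cost 3)
total = 9 + 3 + 3 + 4 + 3 = 22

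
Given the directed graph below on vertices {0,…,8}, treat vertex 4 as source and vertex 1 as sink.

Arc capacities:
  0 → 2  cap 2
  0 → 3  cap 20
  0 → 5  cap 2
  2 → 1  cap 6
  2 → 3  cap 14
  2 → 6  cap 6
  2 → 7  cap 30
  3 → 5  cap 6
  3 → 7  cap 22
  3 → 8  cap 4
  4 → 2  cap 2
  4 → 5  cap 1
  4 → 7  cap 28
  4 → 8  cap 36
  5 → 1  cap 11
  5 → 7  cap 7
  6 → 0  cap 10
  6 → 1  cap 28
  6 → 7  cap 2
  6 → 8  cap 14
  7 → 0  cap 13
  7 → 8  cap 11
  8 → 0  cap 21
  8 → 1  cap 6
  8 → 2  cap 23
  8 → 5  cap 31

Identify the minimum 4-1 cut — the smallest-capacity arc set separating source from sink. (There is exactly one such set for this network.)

augment #1: 4→2→1 push 2
augment #2: 4→5→1 push 1
augment #3: 4→8→1 push 6
augment #4: 4→8→2→1 push 4
augment #5: 4→8→5→1 push 10
augment #6: 4→8→2→6→1 push 6
max flow = 29; residual-reachable set from 4 gives S-side
cut edges (S→T): {(2,1), (2,6), (5,1), (8,1)} total cap 29

Min-cut arcs: {(2,1), (2,6), (5,1), (8,1)} (total capacity 29)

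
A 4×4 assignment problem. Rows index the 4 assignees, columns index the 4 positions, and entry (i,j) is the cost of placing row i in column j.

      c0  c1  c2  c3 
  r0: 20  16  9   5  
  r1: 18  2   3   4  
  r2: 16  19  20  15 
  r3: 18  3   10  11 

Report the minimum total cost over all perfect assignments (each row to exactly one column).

Minimum assignment cost: 27

optimal assignment: row0→col3 (cost 5), row1→col2 (cost 3), row2→col0 (cost 16), row3→col1 (cost 3)
total = 5 + 3 + 16 + 3 = 27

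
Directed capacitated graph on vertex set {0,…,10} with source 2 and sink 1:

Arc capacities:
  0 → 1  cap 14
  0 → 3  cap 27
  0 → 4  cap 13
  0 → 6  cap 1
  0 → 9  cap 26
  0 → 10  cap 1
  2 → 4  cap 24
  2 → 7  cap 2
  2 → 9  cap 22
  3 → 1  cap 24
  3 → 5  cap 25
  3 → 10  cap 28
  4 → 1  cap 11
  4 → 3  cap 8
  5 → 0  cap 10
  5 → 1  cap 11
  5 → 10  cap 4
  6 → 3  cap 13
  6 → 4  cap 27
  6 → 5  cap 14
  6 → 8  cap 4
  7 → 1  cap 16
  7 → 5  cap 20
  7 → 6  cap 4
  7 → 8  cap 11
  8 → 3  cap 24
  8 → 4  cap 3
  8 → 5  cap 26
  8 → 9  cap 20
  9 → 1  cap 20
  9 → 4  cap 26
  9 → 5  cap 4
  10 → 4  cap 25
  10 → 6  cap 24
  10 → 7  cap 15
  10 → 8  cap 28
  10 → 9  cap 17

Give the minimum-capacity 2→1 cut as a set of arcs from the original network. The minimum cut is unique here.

augment #1: 2→4→1 push 11
augment #2: 2→7→1 push 2
augment #3: 2→9→1 push 20
augment #4: 2→4→3→1 push 8
augment #5: 2→9→5→1 push 2
max flow = 43; residual-reachable set from 2 gives S-side
cut edges (S→T): {(2,7), (2,9), (4,1), (4,3)} total cap 43

Min-cut arcs: {(2,7), (2,9), (4,1), (4,3)} (total capacity 43)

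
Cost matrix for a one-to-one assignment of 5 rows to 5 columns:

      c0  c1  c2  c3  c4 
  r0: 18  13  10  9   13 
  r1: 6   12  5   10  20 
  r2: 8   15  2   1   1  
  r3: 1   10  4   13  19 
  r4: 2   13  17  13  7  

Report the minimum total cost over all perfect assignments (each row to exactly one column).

one of 2 optimal assignments: row0→col1 (cost 13), row1→col2 (cost 5), row2→col3 (cost 1), row3→col0 (cost 1), row4→col4 (cost 7)
total = 13 + 5 + 1 + 1 + 7 = 27

Minimum assignment cost: 27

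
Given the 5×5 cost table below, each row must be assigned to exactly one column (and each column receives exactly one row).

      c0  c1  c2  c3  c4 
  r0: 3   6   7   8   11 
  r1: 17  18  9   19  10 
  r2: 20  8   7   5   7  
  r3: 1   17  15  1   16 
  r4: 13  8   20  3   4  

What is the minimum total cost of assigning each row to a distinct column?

Minimum assignment cost: 25

one of 2 optimal assignments: row0→col0 (cost 3), row1→col2 (cost 9), row2→col1 (cost 8), row3→col3 (cost 1), row4→col4 (cost 4)
total = 3 + 9 + 8 + 1 + 4 = 25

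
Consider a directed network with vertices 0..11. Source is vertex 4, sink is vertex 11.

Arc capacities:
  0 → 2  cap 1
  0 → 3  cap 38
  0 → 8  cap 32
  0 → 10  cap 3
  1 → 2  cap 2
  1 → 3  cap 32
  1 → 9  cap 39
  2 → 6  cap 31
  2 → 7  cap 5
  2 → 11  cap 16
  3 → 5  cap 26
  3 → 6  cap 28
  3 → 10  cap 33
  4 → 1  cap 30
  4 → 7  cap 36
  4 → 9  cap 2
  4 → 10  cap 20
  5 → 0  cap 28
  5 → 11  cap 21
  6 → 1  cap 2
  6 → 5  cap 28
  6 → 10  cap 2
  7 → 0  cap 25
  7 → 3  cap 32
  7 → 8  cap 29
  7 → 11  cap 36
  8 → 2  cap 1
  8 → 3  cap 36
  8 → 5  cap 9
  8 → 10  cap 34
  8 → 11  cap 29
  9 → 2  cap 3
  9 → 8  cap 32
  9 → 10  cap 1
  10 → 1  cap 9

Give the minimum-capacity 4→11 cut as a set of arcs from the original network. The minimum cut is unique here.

Min-cut arcs: {(4,1), (4,7), (4,9), (10,1)} (total capacity 77)

augment #1: 4→7→11 push 36
augment #2: 4→1→2→11 push 2
augment #3: 4→9→2→11 push 2
augment #4: 4→1→3→5→11 push 21
augment #5: 4→1→9→2→11 push 1
augment #6: 4→1→9→8→11 push 6
augment #7: 4→10→1→9→8→11 push 9
max flow = 77; residual-reachable set from 4 gives S-side
cut edges (S→T): {(4,1), (4,7), (4,9), (10,1)} total cap 77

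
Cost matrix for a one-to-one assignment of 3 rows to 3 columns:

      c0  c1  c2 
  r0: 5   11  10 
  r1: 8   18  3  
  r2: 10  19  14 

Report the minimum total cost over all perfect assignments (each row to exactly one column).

Minimum assignment cost: 24

optimal assignment: row0→col1 (cost 11), row1→col2 (cost 3), row2→col0 (cost 10)
total = 11 + 3 + 10 = 24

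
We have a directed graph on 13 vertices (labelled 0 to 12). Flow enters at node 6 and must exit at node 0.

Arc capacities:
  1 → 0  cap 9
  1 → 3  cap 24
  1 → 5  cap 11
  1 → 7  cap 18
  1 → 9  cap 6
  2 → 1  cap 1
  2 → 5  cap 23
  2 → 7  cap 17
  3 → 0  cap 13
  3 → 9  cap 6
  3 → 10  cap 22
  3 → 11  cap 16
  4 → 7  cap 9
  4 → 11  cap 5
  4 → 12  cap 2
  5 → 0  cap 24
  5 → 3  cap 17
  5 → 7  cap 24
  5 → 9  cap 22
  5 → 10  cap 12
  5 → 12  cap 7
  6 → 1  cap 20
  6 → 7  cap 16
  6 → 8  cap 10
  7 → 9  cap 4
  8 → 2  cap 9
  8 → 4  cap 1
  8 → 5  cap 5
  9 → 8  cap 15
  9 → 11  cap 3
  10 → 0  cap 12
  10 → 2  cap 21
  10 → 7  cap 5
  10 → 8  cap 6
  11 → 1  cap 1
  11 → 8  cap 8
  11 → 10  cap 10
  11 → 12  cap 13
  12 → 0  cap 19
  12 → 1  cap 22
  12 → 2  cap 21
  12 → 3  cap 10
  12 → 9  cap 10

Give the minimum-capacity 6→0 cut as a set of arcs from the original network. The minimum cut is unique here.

Min-cut arcs: {(6,1), (6,8), (7,9)} (total capacity 34)

augment #1: 6→1→0 push 9
augment #2: 6→1→3→0 push 11
augment #3: 6→8→5→0 push 5
augment #4: 6→8→2→5→0 push 5
augment #5: 6→7→9→11→10→0 push 3
augment #6: 6→7→9→8→2→5→0 push 1
max flow = 34; residual-reachable set from 6 gives S-side
cut edges (S→T): {(6,1), (6,8), (7,9)} total cap 34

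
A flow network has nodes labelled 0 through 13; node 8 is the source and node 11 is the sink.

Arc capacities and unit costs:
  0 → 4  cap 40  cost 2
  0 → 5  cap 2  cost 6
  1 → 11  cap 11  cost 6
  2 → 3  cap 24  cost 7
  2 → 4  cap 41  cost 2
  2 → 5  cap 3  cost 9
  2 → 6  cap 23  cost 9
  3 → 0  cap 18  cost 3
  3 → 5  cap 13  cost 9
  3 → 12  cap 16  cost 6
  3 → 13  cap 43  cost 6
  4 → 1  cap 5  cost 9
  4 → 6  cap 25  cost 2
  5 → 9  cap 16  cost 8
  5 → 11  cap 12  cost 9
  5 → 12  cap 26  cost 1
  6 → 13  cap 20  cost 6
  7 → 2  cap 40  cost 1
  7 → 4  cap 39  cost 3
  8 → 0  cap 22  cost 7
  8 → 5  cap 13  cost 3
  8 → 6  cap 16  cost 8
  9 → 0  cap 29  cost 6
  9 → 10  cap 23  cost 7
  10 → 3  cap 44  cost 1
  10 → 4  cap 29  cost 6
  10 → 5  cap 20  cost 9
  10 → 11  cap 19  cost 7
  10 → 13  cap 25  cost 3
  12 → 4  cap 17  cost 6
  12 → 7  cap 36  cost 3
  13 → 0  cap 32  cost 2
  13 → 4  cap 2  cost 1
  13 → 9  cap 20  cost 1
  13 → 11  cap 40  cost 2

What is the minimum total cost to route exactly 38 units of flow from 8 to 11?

shortest-cost path #1: 8→5→11 push 12 @ unit cost 12 (adds 144)
shortest-cost path #2: 8→6→13→11 push 16 @ unit cost 16 (adds 256)
shortest-cost path #3: 8→0→4→6→13→11 push 4 @ unit cost 19 (adds 76)
shortest-cost path #4: 8→5→9→10→13→11 push 1 @ unit cost 23 (adds 23)
shortest-cost path #5: 8→0→4→1→11 push 5 @ unit cost 24 (adds 120)
total cost = 619

Minimum cost for 38 units: 619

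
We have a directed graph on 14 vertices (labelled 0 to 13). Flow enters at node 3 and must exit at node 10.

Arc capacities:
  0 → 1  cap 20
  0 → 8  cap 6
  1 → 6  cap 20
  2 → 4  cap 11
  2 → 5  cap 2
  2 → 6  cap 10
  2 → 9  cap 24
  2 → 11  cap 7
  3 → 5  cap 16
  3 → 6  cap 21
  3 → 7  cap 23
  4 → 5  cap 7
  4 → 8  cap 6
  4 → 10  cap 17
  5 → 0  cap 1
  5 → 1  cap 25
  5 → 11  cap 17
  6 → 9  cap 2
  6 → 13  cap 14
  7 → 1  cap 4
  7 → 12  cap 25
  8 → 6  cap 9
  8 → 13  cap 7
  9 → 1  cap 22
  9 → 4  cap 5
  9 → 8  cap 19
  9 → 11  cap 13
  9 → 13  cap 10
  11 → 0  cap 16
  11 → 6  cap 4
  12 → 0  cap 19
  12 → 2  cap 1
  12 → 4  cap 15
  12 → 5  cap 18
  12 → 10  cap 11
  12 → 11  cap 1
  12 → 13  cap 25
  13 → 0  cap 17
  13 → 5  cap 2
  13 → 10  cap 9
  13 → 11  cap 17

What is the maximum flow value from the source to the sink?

augment #1: 3→6→13→10 bottleneck 9, total now 9
augment #2: 3→7→12→10 bottleneck 11, total now 20
augment #3: 3→6→9→4→10 bottleneck 2, total now 22
augment #4: 3→7→12→4→10 bottleneck 12, total now 34

Maximum flow value: 34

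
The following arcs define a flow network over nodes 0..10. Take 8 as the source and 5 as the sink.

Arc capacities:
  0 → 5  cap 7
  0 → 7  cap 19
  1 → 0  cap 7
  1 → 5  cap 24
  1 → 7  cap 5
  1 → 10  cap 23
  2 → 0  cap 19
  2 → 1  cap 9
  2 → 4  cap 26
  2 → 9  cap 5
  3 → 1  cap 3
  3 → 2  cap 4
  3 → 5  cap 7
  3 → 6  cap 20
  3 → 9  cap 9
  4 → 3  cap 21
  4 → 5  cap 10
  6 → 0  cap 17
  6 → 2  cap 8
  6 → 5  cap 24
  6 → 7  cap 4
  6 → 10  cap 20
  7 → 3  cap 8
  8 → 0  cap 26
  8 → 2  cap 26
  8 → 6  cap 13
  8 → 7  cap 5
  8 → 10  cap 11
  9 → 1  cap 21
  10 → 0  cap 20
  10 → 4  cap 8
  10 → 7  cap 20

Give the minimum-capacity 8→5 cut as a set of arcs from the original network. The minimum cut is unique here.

augment #1: 8→0→5 push 7
augment #2: 8→6→5 push 13
augment #3: 8→2→1→5 push 9
augment #4: 8→2→4→5 push 10
augment #5: 8→7→3→5 push 5
augment #6: 8→0→7→3→5 push 2
augment #7: 8→2→9→1→5 push 5
augment #8: 8→0→7→3→1→5 push 1
augment #9: 8→2→4→3→1→5 push 2
augment #10: 8→10→4→3→6→5 push 8
max flow = 62; residual-reachable set from 8 gives S-side
cut edges (S→T): {(0,5), (7,3), (8,2), (8,6), (10,4)} total cap 62

Min-cut arcs: {(0,5), (7,3), (8,2), (8,6), (10,4)} (total capacity 62)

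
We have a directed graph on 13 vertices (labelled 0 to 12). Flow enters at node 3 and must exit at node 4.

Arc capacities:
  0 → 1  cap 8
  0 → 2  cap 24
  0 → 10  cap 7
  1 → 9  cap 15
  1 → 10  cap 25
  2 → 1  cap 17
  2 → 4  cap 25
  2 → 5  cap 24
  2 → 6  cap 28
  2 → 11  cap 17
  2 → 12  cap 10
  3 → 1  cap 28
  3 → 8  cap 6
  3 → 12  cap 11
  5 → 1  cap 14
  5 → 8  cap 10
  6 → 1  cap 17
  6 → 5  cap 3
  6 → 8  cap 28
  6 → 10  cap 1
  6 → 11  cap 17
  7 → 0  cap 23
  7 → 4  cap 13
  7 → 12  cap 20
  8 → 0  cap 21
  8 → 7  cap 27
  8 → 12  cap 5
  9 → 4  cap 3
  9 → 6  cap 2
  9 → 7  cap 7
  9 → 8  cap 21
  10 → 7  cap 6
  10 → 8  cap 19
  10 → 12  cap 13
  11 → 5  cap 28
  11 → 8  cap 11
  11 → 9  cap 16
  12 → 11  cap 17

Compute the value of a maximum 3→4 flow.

augment #1: 3→1→9→4 bottleneck 3, total now 3
augment #2: 3→8→7→4 bottleneck 6, total now 9
augment #3: 3→1→9→7→4 bottleneck 7, total now 16
augment #4: 3→1→9→8→0→2→4 bottleneck 5, total now 21
augment #5: 3→1→10→7→0→2→4 bottleneck 6, total now 27
augment #6: 3→1→10→8→0→2→4 bottleneck 7, total now 34
augment #7: 3→12→11→8→0→2→4 bottleneck 6, total now 40

Maximum flow value: 40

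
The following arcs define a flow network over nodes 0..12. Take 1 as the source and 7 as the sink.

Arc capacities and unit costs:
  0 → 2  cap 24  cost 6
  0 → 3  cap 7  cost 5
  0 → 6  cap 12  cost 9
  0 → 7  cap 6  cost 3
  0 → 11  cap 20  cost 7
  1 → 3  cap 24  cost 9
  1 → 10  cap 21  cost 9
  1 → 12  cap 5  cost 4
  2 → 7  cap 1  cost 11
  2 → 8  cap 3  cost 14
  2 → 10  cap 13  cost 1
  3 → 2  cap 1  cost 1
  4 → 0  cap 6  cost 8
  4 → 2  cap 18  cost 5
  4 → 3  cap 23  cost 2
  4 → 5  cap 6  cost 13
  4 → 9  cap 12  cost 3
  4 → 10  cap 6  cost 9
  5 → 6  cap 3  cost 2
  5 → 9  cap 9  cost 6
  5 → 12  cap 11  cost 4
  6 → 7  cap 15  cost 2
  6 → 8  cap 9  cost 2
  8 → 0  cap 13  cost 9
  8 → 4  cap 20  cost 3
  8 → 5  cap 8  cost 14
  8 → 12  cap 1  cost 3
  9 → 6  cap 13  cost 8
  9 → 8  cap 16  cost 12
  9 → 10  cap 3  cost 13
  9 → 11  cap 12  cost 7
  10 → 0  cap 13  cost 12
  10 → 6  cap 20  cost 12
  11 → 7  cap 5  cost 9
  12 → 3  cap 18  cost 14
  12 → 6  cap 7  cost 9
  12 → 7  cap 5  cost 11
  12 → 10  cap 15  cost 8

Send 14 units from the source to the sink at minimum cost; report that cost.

shortest-cost path #1: 1→12→7 push 5 @ unit cost 15 (adds 75)
shortest-cost path #2: 1→3→2→7 push 1 @ unit cost 21 (adds 21)
shortest-cost path #3: 1→10→6→7 push 8 @ unit cost 23 (adds 184)
total cost = 280

Minimum cost for 14 units: 280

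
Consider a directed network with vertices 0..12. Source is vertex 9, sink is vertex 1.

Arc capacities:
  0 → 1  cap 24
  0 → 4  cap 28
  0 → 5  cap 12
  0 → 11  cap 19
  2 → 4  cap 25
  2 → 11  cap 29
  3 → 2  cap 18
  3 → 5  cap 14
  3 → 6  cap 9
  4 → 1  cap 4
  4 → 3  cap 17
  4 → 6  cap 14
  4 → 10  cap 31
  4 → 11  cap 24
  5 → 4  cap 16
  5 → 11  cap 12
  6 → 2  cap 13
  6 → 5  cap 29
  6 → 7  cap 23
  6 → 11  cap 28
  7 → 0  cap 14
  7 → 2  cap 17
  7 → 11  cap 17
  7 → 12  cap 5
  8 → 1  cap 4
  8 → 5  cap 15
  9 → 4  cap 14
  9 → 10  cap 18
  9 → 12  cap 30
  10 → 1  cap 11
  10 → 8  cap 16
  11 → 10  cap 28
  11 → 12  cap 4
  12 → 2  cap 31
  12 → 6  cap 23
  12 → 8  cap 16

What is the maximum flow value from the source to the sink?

augment #1: 9→4→1 bottleneck 4, total now 4
augment #2: 9→10→1 bottleneck 11, total now 15
augment #3: 9→10→8→1 bottleneck 4, total now 19
augment #4: 9→4→6→7→0→1 bottleneck 10, total now 29
augment #5: 9→12→6→7→0→1 bottleneck 4, total now 33

Maximum flow value: 33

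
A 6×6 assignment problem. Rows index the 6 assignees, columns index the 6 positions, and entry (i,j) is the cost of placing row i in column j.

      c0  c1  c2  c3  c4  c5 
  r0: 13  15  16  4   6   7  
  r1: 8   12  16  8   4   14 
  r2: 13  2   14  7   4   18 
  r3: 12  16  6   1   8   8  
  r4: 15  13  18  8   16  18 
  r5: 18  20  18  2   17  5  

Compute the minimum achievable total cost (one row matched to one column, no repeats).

Minimum assignment cost: 35

optimal assignment: row0→col4 (cost 6), row1→col0 (cost 8), row2→col1 (cost 2), row3→col2 (cost 6), row4→col3 (cost 8), row5→col5 (cost 5)
total = 6 + 8 + 2 + 6 + 8 + 5 = 35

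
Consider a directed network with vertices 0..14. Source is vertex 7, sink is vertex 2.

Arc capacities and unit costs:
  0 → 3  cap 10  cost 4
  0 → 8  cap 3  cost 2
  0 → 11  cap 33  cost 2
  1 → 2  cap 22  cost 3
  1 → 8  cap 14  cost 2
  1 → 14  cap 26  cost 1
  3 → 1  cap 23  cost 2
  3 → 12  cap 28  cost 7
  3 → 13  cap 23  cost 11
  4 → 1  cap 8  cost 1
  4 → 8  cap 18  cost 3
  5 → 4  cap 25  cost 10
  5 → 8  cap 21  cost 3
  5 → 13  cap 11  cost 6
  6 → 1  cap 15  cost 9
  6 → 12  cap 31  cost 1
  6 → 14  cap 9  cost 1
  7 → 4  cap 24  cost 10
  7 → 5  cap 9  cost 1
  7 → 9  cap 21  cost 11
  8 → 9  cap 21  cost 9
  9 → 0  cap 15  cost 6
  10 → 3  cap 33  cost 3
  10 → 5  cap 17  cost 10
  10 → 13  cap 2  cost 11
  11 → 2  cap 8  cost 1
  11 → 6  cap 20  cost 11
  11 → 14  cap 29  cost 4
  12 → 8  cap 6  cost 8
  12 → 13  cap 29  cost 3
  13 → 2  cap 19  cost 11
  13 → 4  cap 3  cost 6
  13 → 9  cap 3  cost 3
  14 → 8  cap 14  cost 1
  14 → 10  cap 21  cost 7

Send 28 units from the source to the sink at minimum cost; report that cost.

shortest-cost path #1: 7→4→1→2 push 8 @ unit cost 14 (adds 112)
shortest-cost path #2: 7→5→13→2 push 9 @ unit cost 18 (adds 162)
shortest-cost path #3: 7→9→0→11→2 push 8 @ unit cost 20 (adds 160)
shortest-cost path #4: 7→9→0→3→1→2 push 3 @ unit cost 26 (adds 78)
total cost = 512

Minimum cost for 28 units: 512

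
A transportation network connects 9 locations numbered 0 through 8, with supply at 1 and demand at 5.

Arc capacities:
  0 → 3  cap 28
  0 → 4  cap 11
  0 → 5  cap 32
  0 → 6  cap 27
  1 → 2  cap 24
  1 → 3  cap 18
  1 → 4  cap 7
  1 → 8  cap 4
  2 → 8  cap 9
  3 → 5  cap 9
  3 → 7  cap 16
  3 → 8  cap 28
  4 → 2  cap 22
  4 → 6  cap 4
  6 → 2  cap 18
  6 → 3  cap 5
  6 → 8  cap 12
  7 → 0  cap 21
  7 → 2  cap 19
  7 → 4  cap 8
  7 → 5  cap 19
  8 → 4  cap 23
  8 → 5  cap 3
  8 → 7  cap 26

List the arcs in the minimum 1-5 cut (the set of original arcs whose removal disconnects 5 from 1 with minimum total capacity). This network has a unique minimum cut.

Min-cut arcs: {(1,3), (1,8), (2,8), (4,6)} (total capacity 35)

augment #1: 1→3→5 push 9
augment #2: 1→8→5 push 3
augment #3: 1→3→7→5 push 9
augment #4: 1→8→7→5 push 1
augment #5: 1→2→8→7→5 push 9
augment #6: 1→4→6→3→7→0→5 push 4
max flow = 35; residual-reachable set from 1 gives S-side
cut edges (S→T): {(1,3), (1,8), (2,8), (4,6)} total cap 35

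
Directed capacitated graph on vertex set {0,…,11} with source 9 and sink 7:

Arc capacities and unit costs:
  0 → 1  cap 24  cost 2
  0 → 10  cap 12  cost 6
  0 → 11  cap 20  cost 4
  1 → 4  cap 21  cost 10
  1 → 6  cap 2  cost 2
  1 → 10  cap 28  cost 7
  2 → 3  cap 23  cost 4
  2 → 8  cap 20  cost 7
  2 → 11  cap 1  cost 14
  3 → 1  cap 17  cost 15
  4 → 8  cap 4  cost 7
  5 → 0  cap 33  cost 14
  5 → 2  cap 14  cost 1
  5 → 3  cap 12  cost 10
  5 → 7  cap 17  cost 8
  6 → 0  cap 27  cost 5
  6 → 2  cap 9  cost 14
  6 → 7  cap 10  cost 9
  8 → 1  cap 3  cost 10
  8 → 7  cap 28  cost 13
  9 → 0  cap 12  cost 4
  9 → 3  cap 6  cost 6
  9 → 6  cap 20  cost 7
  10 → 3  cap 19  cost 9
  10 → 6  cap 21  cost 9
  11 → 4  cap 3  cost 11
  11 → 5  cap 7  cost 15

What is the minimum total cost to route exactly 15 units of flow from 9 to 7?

Minimum cost for 15 units: 315

shortest-cost path #1: 9→6→7 push 10 @ unit cost 16 (adds 160)
shortest-cost path #2: 9→0→11→5→7 push 5 @ unit cost 31 (adds 155)
total cost = 315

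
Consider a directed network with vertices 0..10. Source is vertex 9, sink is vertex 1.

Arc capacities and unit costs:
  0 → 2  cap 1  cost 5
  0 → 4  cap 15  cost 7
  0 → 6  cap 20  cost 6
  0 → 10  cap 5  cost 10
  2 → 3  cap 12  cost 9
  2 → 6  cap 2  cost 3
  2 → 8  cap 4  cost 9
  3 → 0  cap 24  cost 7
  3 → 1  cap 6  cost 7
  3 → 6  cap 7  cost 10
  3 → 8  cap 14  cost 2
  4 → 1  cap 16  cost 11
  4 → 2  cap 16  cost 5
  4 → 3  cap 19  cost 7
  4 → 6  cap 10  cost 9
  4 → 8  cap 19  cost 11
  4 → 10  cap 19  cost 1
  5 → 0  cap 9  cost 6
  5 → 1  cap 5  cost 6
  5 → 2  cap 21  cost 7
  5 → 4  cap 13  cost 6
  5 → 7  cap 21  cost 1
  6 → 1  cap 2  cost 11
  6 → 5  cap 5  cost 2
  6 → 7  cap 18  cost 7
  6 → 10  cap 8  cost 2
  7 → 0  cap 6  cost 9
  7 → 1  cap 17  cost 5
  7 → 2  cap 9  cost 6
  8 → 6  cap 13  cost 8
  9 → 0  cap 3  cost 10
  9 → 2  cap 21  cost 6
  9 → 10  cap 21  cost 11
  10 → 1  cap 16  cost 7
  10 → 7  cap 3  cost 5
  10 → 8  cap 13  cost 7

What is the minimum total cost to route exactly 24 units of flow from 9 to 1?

shortest-cost path #1: 9→2→6→5→1 push 2 @ unit cost 17 (adds 34)
shortest-cost path #2: 9→10→1 push 16 @ unit cost 18 (adds 288)
shortest-cost path #3: 9→10→7→1 push 3 @ unit cost 21 (adds 63)
shortest-cost path #4: 9→2→3→1 push 3 @ unit cost 22 (adds 66)
total cost = 451

Minimum cost for 24 units: 451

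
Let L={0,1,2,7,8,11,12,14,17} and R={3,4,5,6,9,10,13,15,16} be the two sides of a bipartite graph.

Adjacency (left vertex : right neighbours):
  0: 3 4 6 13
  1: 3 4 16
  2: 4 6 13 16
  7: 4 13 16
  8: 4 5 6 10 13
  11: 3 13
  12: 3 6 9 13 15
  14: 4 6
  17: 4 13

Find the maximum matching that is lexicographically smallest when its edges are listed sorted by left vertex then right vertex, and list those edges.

Lex-smallest maximum matching: {(0,3), (1,4), (2,6), (7,16), (8,5), (11,13), (12,9)}

|M| = 7 (so the lex-smallest maximum matching has 7 edges)
process left vertices in ascending order; for each, take the smallest-labelled available neighbour that still permits 7 edges overall, or leave it unmatched if none does
lex-smallest matching: {0-3, 1-4, 2-6, 7-16, 8-5, 11-13, 12-9}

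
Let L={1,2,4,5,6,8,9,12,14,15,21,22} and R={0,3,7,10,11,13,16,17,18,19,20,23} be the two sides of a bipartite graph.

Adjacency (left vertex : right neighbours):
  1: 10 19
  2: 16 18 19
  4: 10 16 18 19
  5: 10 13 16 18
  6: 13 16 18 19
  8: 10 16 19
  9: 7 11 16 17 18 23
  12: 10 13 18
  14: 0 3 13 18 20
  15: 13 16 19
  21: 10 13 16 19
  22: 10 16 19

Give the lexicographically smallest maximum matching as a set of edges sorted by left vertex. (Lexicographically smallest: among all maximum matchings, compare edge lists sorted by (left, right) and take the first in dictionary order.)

Lex-smallest maximum matching: {(1,10), (2,16), (4,18), (5,13), (6,19), (9,7), (14,0)}

|M| = 7 (so the lex-smallest maximum matching has 7 edges)
process left vertices in ascending order; for each, take the smallest-labelled available neighbour that still permits 7 edges overall, or leave it unmatched if none does
lex-smallest matching: {1-10, 2-16, 4-18, 5-13, 6-19, 9-7, 14-0}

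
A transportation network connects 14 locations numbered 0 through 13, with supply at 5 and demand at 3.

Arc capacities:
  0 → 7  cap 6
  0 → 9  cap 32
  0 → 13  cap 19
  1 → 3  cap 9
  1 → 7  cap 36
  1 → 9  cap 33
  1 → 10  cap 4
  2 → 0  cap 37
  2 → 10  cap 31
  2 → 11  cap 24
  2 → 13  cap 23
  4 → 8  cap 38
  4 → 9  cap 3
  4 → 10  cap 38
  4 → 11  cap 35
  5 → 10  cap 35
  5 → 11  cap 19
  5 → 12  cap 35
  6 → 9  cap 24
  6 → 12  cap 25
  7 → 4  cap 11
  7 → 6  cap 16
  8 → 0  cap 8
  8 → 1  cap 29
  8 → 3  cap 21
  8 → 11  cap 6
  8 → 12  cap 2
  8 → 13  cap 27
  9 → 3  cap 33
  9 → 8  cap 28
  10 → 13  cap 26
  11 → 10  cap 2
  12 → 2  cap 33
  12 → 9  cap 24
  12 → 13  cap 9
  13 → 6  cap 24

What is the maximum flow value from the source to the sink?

augment #1: 5→12→9→3 bottleneck 24, total now 24
augment #2: 5→10→13→6→9→3 bottleneck 9, total now 33
augment #3: 5→10→13→6→9→8→3 bottleneck 15, total now 48
augment #4: 5→12→2→0→9→8→3 bottleneck 6, total now 54
augment #5: 5→12→2→0→9→8→1→3 bottleneck 5, total now 59

Maximum flow value: 59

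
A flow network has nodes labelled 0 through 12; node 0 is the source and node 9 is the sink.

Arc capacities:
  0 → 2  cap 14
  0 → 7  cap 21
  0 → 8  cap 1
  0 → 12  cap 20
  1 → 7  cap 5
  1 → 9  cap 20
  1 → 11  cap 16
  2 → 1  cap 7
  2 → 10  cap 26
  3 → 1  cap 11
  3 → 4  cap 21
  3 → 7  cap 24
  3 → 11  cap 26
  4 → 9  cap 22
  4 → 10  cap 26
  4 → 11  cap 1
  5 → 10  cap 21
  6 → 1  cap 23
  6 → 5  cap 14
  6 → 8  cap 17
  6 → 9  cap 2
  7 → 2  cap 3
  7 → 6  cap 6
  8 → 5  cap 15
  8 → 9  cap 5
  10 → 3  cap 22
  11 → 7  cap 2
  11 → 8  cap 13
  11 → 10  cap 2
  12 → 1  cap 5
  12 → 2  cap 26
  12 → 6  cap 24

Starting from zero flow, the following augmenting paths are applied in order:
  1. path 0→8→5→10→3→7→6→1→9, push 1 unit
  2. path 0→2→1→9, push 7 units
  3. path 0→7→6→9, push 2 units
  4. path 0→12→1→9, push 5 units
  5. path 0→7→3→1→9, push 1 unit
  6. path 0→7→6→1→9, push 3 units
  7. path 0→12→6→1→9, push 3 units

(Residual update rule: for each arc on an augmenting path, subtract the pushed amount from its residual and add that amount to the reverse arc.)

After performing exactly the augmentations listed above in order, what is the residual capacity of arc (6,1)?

Residual capacity of (6,1): 16

after path 1 (0→8→5→10→3→7→6→1→9, push 1): res(6,1)=22
after path 2 (0→2→1→9, push 7): res(6,1)=22
after path 3 (0→7→6→9, push 2): res(6,1)=22
after path 4 (0→12→1→9, push 5): res(6,1)=22
after path 5 (0→7→3→1→9, push 1): res(6,1)=22
after path 6 (0→7→6→1→9, push 3): res(6,1)=19
after path 7 (0→12→6→1→9, push 3): res(6,1)=16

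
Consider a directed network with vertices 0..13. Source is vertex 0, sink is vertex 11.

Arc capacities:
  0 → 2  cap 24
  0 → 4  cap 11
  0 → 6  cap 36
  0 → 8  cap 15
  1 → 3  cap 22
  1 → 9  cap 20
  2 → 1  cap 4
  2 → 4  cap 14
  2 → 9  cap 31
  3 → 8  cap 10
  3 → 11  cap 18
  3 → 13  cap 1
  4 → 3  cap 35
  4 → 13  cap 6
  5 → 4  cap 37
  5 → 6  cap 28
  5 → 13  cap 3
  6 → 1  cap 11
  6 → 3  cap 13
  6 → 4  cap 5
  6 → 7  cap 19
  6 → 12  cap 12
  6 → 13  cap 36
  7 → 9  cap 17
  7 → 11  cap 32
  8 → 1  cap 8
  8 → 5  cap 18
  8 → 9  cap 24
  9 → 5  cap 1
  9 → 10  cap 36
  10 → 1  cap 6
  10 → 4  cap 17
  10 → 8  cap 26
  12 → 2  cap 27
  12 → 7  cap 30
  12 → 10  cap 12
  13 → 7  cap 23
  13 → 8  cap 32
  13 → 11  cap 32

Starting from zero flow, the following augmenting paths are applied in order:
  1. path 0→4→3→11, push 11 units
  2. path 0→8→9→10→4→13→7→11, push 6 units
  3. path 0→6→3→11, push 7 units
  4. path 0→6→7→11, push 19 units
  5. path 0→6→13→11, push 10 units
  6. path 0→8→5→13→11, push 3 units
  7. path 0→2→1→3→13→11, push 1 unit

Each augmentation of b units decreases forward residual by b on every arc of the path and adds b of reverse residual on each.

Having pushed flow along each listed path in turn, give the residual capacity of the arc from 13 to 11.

Residual capacity of (13,11): 18

after path 1 (0→4→3→11, push 11): res(13,11)=32
after path 2 (0→8→9→10→4→13→7→11, push 6): res(13,11)=32
after path 3 (0→6→3→11, push 7): res(13,11)=32
after path 4 (0→6→7→11, push 19): res(13,11)=32
after path 5 (0→6→13→11, push 10): res(13,11)=22
after path 6 (0→8→5→13→11, push 3): res(13,11)=19
after path 7 (0→2→1→3→13→11, push 1): res(13,11)=18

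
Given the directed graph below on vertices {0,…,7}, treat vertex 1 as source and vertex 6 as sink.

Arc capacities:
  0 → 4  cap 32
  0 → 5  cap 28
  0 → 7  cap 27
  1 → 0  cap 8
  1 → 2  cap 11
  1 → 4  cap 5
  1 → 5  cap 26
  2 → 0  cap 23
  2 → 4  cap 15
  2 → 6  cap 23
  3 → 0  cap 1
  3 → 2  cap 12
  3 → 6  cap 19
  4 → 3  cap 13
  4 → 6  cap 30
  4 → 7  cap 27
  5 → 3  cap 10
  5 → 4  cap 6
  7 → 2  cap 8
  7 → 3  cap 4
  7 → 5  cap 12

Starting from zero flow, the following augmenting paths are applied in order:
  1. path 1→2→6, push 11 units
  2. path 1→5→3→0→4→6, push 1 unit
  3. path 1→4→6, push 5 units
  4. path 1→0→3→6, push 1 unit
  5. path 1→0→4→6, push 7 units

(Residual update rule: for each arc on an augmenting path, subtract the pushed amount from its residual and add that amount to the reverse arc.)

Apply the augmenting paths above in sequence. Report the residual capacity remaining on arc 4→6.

Residual capacity of (4,6): 17

after path 1 (1→2→6, push 11): res(4,6)=30
after path 2 (1→5→3→0→4→6, push 1): res(4,6)=29
after path 3 (1→4→6, push 5): res(4,6)=24
after path 4 (1→0→3→6, push 1): res(4,6)=24
after path 5 (1→0→4→6, push 7): res(4,6)=17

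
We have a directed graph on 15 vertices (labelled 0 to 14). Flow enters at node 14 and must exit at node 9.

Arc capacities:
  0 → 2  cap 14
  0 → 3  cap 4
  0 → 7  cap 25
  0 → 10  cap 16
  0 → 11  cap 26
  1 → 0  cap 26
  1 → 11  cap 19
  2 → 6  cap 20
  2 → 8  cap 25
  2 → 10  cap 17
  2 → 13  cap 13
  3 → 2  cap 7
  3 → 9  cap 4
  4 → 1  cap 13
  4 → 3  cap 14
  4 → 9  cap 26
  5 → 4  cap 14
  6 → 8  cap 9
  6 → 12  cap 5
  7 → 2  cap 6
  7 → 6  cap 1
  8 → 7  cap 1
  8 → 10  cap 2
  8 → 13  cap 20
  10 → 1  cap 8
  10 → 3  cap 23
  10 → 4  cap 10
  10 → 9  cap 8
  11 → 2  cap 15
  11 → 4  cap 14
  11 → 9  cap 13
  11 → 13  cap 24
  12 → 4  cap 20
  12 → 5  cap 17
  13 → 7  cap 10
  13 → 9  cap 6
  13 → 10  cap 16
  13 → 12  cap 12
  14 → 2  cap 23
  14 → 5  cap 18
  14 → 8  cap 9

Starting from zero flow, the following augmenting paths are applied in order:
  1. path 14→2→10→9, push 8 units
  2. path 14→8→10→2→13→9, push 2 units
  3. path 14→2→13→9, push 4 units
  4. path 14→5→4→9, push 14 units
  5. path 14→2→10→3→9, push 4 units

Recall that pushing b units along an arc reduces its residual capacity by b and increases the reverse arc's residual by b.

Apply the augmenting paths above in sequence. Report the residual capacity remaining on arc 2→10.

Residual capacity of (2,10): 7

after path 1 (14→2→10→9, push 8): res(2,10)=9
after path 2 (14→8→10→2→13→9, push 2): res(2,10)=11
after path 3 (14→2→13→9, push 4): res(2,10)=11
after path 4 (14→5→4→9, push 14): res(2,10)=11
after path 5 (14→2→10→3→9, push 4): res(2,10)=7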